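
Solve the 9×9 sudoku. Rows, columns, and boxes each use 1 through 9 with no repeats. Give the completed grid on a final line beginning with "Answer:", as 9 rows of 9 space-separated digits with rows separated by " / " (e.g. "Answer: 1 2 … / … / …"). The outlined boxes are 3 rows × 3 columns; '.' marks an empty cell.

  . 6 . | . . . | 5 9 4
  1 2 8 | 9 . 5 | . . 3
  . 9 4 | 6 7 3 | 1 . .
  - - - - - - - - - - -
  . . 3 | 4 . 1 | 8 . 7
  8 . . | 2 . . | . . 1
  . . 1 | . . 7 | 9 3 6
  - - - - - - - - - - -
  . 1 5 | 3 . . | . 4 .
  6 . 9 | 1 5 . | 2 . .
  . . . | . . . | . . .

Step 1. [r8c9∈{8}] r8c9 has the single candidate 8, so r8c9=8.
Step 2. [r9c4∈{7,8}] r9c4 is the only open cell in col 4 admitting 7, so r9c4=7.
Step 3. [r6c1∈{2,4,5}] r6c1 is the only open cell in row 6 admitting 2, so r6c1=2.
Step 4. [r4c5∈{6,9}] r4c5 is the only open cell in row 4 admitting 6. So r4c5=6.
Step 5. [r9c1∈{3,4}] col 1 places 4 nowhere but r9c1 ⇒ r9c1=4.
Step 6. [r6c5∈{8}] nothing but 8 survives at r6c5 ⇒ r6c5=8.
Step 7. [r7c6∈{2,6,8,9}] row 7 places 8 nowhere but r7c6. So r7c6=8.
Step 8. [r7c7∈{6,7}] row 7 places 6 nowhere but r7c7, so r7c7=6.
Step 9. [r7c5∈{2,9}] r7c5 is the only open cell in row 7 admitting 2, so r7c5=2.
Step 10. [r4c2∈{5}] only 5 remains possible at r4c2. So r4c2=5.
Step 11. [r9c5∈{9}] r9c5 is down to just 9, so r9c5=9.
Step 12. [r8c8∈{7}] r8c8 has the single candidate 7, so r8c8=7.
Step 13. [r5c2∈{4,7}] 7 has one home in col 2: r5c2. So r5c2=7.
Step 14. [r7c1∈{7}] nothing but 7 survives at r7c1. So r7c1=7.
Step 15. [r3c8∈{2,8}] across row 3, 8 lands solely at r3c8, so r3c8=8.
Step 16. [r5c8∈{5}] only 5 remains possible at r5c8. So r5c8=5.
Step 17. [r9c7∈{3}] r9c7 has the single candidate 3. So r9c7=3.
Step 18. [r2c7∈{7}] nothing but 7 survives at r2c7. So r2c7=7.
Step 19. [r5c6∈{9}] r5c6 is down to just 9, so r5c6=9.
Step 20. [r5c5∈{3}] only 3 remains possible at r5c5 ⇒ r5c5=3.
Step 21. [r4c8∈{2}] r4c8 has the single candidate 2. So r4c8=2.
Step 22. [r1c3∈{7}] r1c3's peers cover all but 7. So r1c3=7.
Step 23. [r9c9∈{5}] r9c9's peers cover all but 5. So r9c9=5.
Step 24. [r3c1∈{5}] r3c1's peers cover all but 5. So r3c1=5.
Step 25. [r4c1∈{9}] nothing but 9 survives at r4c1, so r4c1=9.
Step 26. [r2c5∈{4}] r2c5 has the single candidate 4, so r2c5=4.
Step 27. [r5c3∈{6}] r5c3 has the single candidate 6, so r5c3=6.
Step 28. [r6c4∈{5}] only 5 remains possible at r6c4, so r6c4=5.
Step 29. [r9c2∈{8}] only 8 remains possible at r9c2 ⇒ r9c2=8.
Step 30. [r7c9∈{9}] r7c9's peers cover all but 9. So r7c9=9.
Step 31. [r9c8∈{1}] r9c8 has the single candidate 1, so r9c8=1.
Step 32. [r3c9∈{2}] nothing but 2 survives at r3c9, so r3c9=2.
Step 33. [r5c7∈{4}] only 4 remains possible at r5c7. So r5c7=4.
Step 34. [r8c2∈{3}] r8c2 is down to just 3, so r8c2=3.
Step 35. [r9c3∈{2}] nothing but 2 survives at r9c3, so r9c3=2.
Step 36. [r9c6∈{6}] r9c6's peers cover all but 6, so r9c6=6.
Step 37. [r2c8∈{6}] nothing but 6 survives at r2c8 ⇒ r2c8=6.
Step 38. [r1c4∈{8}] r1c4 has the single candidate 8 ⇒ r1c4=8.
Step 39. [r6c2∈{4}] only 4 remains possible at r6c2. So r6c2=4.
Step 40. [r1c5∈{1}] only 1 remains possible at r1c5, so r1c5=1.
Step 41. [r8c6∈{4}] only 4 remains possible at r8c6. So r8c6=4.
Step 42. [r1c1∈{3}] nothing but 3 survives at r1c1. So r1c1=3.
Step 43. [r1c6∈{2}] nothing but 2 survives at r1c6 ⇒ r1c6=2.

Answer: 3 6 7 8 1 2 5 9 4 / 1 2 8 9 4 5 7 6 3 / 5 9 4 6 7 3 1 8 2 / 9 5 3 4 6 1 8 2 7 / 8 7 6 2 3 9 4 5 1 / 2 4 1 5 8 7 9 3 6 / 7 1 5 3 2 8 6 4 9 / 6 3 9 1 5 4 2 7 8 / 4 8 2 7 9 6 3 1 5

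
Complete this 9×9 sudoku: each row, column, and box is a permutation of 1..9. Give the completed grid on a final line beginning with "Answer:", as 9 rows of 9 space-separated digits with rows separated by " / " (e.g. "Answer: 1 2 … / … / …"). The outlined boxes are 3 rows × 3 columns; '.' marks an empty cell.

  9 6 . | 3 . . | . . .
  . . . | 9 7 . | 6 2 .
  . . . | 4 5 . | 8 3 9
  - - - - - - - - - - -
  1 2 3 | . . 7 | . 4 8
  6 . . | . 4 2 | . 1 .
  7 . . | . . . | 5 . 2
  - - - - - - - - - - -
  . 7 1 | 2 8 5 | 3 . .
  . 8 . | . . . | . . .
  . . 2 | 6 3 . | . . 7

Step 1. [r7c1∈{4}] only 4 remains possible at r7c1. So r7c1=4.
Step 2. [r7c8∈{6,9}] in row 7, 9 fits only at r7c8 ⇒ r7c8=9.
Step 3. [r2c1∈{3,5,8}] col 1 places 8 nowhere but r2c1. So r2c1=8.
Step 4. [r2c6∈{1}] r2c6 has the single candidate 1. So r2c6=1.
Step 5. [r9c1∈{5}] r9c1's peers cover all but 5 ⇒ r9c1=5.
Step 6. [r9c7∈{1,4}] in row 9, 1 fits only at r9c7. So r9c7=1.
Step 7. [r9c2∈{9}] only 9 remains possible at r9c2. So r9c2=9.
Step 8. [r6c6∈{3,6,8,9}] 3 has one home in row 6: r6c6, so r6c6=3.
Step 9. [r5c2∈{5}] nothing but 5 survives at r5c2 ⇒ r5c2=5.
Step 10. [r1c8∈{5,7}] in col 8, 7 fits only at r1c8, so r1c8=7.
Step 11. [r1c7∈{4}] r1c7 has the single candidate 4 ⇒ r1c7=4.
Step 12. [r8c9∈{4,5,6}] across col 9, 4 lands solely at r8c9 ⇒ r8c9=4.
Step 13. [r1c3∈{5}] nothing but 5 survives at r1c3, so r1c3=5.
Step 14. [r6c2∈{4}] only 4 remains possible at r6c2 ⇒ r6c2=4.
Step 15. [r6c8∈{6}] r6c8 has the single candidate 6 ⇒ r6c8=6.
Step 16. [r5c4∈{8}] r5c4 is down to just 8. So r5c4=8.
Step 17. [r5c3∈{9}] only 9 remains possible at r5c3. So r5c3=9.
Step 18. [r6c5∈{1,9}] 9 has one home in row 6: r6c5. So r6c5=9.
Step 19. [r8c4∈{1,7}] 7 has one home in row 8: r8c4, so r8c4=7.
Step 20. [r8c6∈{9}] r8c6 is down to just 9. So r8c6=9.
Step 21. [r3c3∈{7}] nothing but 7 survives at r3c3, so r3c3=7.
Step 22. [r7c9∈{6}] r7c9 has the single candidate 6 ⇒ r7c9=6.
Step 23. [r2c9∈{5}] nothing but 5 survives at r2c9 ⇒ r2c9=5.
Step 24. [r1c5∈{2}] nothing but 2 survives at r1c5 ⇒ r1c5=2.
Step 25. [r6c4∈{1}] r6c4 is down to just 1, so r6c4=1.
Step 26. [r2c2∈{3}] r2c2 is down to just 3 ⇒ r2c2=3.
Step 27. [r8c1∈{3}] r8c1 is down to just 3 ⇒ r8c1=3.
Step 28. [r8c7∈{2}] only 2 remains possible at r8c7 ⇒ r8c7=2.
Step 29. [r5c7∈{7}] only 7 remains possible at r5c7, so r5c7=7.
Step 30. [r8c5∈{1}] nothing but 1 survives at r8c5 ⇒ r8c5=1.
Step 31. [r8c3∈{6}] r8c3's peers cover all but 6 ⇒ r8c3=6.
Step 32. [r1c6∈{8}] r1c6 is down to just 8, so r1c6=8.
Step 33. [r6c3∈{8}] r6c3 has the single candidate 8, so r6c3=8.
Step 34. [r3c1∈{2}] r3c1's peers cover all but 2. So r3c1=2.
Step 35. [r9c6∈{4}] r9c6's peers cover all but 4. So r9c6=4.
Step 36. [r9c8∈{8}] r9c8 is down to just 8. So r9c8=8.
Step 37. [r4c4∈{5}] r4c4 is down to just 5. So r4c4=5.
Step 38. [r4c7∈{9}] r4c7's peers cover all but 9. So r4c7=9.
Step 39. [r8c8∈{5}] r8c8 has the single candidate 5, so r8c8=5.
Step 40. [r3c6∈{6}] only 6 remains possible at r3c6. So r3c6=6.
Step 41. [r3c2∈{1}] nothing but 1 survives at r3c2, so r3c2=1.
Step 42. [r5c9∈{3}] only 3 remains possible at r5c9, so r5c9=3.
Step 43. [r2c3∈{4}] nothing but 4 survives at r2c3. So r2c3=4.
Step 44. [r1c9∈{1}] r1c9 has the single candidate 1 ⇒ r1c9=1.
Step 45. [r4c5∈{6}] r4c5 is down to just 6. So r4c5=6.

Answer: 9 6 5 3 2 8 4 7 1 / 8 3 4 9 7 1 6 2 5 / 2 1 7 4 5 6 8 3 9 / 1 2 3 5 6 7 9 4 8 / 6 5 9 8 4 2 7 1 3 / 7 4 8 1 9 3 5 6 2 / 4 7 1 2 8 5 3 9 6 / 3 8 6 7 1 9 2 5 4 / 5 9 2 6 3 4 1 8 7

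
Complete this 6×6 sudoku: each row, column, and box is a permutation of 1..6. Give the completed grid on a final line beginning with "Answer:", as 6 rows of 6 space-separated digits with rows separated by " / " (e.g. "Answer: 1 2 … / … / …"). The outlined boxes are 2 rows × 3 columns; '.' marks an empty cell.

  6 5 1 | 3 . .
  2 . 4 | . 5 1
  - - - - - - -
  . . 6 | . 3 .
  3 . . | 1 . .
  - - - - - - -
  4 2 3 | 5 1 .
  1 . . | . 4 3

Step 1. [r3c4∈{2,4}] 4 has one home in col 4: r3c4. So r3c4=4.
Step 2. [r3c6∈{2,5}] in row 3, 2 fits only at r3c6, so r3c6=2.
Step 3. [r4c6∈{5,6}] r4c6 is the only open cell in col 6 admitting 5. So r4c6=5.
Step 4. [r2c4∈{6}] r2c4's peers cover all but 6, so r2c4=6.
Step 5. [r1c5∈{2}] r1c5 is down to just 2 ⇒ r1c5=2.
Step 6. [r6c2∈{6}] r6c2 has the single candidate 6, so r6c2=6.
Step 7. [r4c5∈{6}] only 6 remains possible at r4c5, so r4c5=6.
Step 8. [r3c1∈{5}] r3c1's peers cover all but 5. So r3c1=5.
Step 9. [r6c4∈{2}] nothing but 2 survives at r6c4, so r6c4=2.
Step 10. [r4c3∈{2}] r4c3 has the single candidate 2 ⇒ r4c3=2.
Step 11. [r2c2∈{3}] r2c2 is down to just 3 ⇒ r2c2=3.
Step 12. [r3c2∈{1}] r3c2 has the single candidate 1 ⇒ r3c2=1.
Step 13. [r4c2∈{4}] r4c2 has the single candidate 4. So r4c2=4.
Step 14. [r6c3∈{5}] r6c3's peers cover all but 5. So r6c3=5.
Step 15. [r1c6∈{4}] only 4 remains possible at r1c6. So r1c6=4.
Step 16. [r5c6∈{6}] r5c6 is down to just 6. So r5c6=6.

Answer: 6 5 1 3 2 4 / 2 3 4 6 5 1 / 5 1 6 4 3 2 / 3 4 2 1 6 5 / 4 2 3 5 1 6 / 1 6 5 2 4 3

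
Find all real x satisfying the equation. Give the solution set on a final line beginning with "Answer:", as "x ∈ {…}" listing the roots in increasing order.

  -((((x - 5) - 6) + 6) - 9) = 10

Step 1. [-((((x - 5) - 6) + 6) - 9) = 10] leading − — multiply by −1 ⇒ neg: (((x - 5) - 6) + 6) - 9 = -10.
Step 2. [(((x - 5) - 6) + 6) - 9 = -10] the outer -9 inverts by adding 9. So sub: ((x - 5) - 6) + 6 = -1.
Step 3. [((x - 5) - 6) + 6 = -1] peel the +6: subtract 6 from each side, so sub: (x - 5) - 6 = -7.
Step 4. [(x - 5) - 6 = -7] add 6: x sits inside (… - 6), so sub: x - 5 = -1.
Step 5. [x - 5 = -1] peel the -5: add 5 from each side. So sub: x = 4.

Answer: x ∈ {4}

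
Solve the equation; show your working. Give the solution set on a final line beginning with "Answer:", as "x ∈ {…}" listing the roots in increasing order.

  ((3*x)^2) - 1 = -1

Step 1. [((3*x)^2) - 1 = -1] -1 is outermost — add 1 both sides ⇒ sub: (3*x)^2 = 0.
Step 2. [(3*x)^2 = 0] √ both sides: 0 ≥ 0 gives two branches ⇒ sqrt: 3*x = 0.
Step 3. [3*x = 0] 3 out front; divide by 3. So div: x = 0.

Answer: x ∈ {0}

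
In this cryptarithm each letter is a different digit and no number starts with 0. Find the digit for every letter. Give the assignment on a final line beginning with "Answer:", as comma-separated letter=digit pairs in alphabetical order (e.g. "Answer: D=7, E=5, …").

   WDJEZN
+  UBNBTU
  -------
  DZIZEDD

Step 1. [col 1: N + U ≡ D (mod 10)] column 1 (N + U ≡ D (mod 10), carry-in 0) doesn't pin U yet; pick U=8 and continue ⇒ U=8.
Step 2. [col 1: N + U ≡ D (mod 10)] no forcing yet in column 1 (carry-in 0); N=3 is free and consistent — try it. So N=3.
Step 3. [col 1: N + U ≡ D (mod 10)] column 1 reads N+U+carry(0)=D with N=3, U=8; with digits 3,8 already taken and all letters distinct, the only value for D is 1 ⇒ D=1.
Step 4. [col 2: Z + T ≡ D (mod 10)] column 2 (Z + T ≡ D (mod 10), carry-in 1) doesn't pin Z yet; pick Z=6 and continue, so Z=6.
Step 5. [col 2: Z + T ≡ D (mod 10)] column 2 reads Z+T+carry(1)=D with Z=6, D=1; with digits 1,3,6,8 already taken and all letters distinct, the only value for T is 4. So T=4.
Step 6. [col 3: E + B ≡ E (mod 10)] in column 3 we have E+B≡E with carry-in 1; given nothing yet and digits 1,3,4,6,8 already taken and all letters distinct, that pins B to 9. So B=9.
Step 7. [col 3: E + B ≡ E (mod 10)] no forcing yet in column 3 (carry-in 1); E=5 is free and consistent — try it. So E=5.
Step 8. [col 4: J + N ≡ Z (mod 10)] column 4 reads J+N+carry(1)=Z with N=3, Z=6; with digits 1,3,4,5,6,8,9 already taken and all letters distinct, the only value for J is 2, so J=2.
Step 9. [col 5: D + B ≡ I (mod 10)] in column 5 we have D+B≡I with carry-in 0; given D=1, B=9 and digits 1,2,3,4,5,6,8,9 already taken and all letters distinct, that pins I to 0. So I=0.
Step 10. [col 6: W + U ≡ Z (mod 10)] column 6: given U=8, Z=6, carry-in 1, and digits 0,1,2,3,4,5,6,8,9 already taken and all letters distinct, W+U≡Z (mod 10) forces W=7, so W=7.

Answer: B=9, D=1, E=5, I=0, J=2, N=3, T=4, U=8, W=7, Z=6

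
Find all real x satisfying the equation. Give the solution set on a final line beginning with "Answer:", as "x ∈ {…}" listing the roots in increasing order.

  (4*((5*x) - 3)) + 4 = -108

Step 1. [(4*((5*x) - 3)) + 4 = -108] 4 comes off first (subtract 4) ⇒ sub: 4*((5*x) - 3) = -112.
Step 2. [4*((5*x) - 3) = -112] divide by the outer 4 ⇒ div: (5*x) - 3 = -28.
Step 3. [(5*x) - 3 = -28] 3 comes off first (add 3), so sub: 5*x = -25.
Step 4. [5*x = -25] divide by the outer 5. So div: x = -5.

Answer: x ∈ {-5}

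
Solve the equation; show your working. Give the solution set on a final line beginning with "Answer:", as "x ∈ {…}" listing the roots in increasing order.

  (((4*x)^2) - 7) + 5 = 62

Step 1. [(((4*x)^2) - 7) + 5 = 62] the outer +5 inverts by subtracting 5. So sub: ((4*x)^2) - 7 = 57.
Step 2. [((4*x)^2) - 7 = 57] the outer -7 inverts by adding 7, so sub: (4*x)^2 = 64.
Step 3. [(4*x)^2 = 64] 64 ≥ 0, LHS is (·)² — take ±√ ⇒ sqrt: 4*x = 8 or -8.
Step 4. [4*x = 8 or -8] LHS = 4·(…); ÷4 both sides ⇒ div: x = 2 or -2.

Answer: x ∈ {-2, 2}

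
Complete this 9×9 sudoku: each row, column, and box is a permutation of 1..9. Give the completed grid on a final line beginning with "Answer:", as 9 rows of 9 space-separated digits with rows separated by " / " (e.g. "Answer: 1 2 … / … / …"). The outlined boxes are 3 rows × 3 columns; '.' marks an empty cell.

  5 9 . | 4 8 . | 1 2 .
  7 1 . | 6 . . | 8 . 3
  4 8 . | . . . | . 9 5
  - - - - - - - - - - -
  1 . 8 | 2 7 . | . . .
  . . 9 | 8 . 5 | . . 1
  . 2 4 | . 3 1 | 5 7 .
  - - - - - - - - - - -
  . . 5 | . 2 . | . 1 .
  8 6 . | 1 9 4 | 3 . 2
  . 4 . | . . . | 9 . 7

Step 1. [r1c9∈{6}] r1c9 has the single candidate 6. So r1c9=6.
Step 2. [r9c8∈{5,6,8}] in col 8, 8 fits only at r9c8, so r9c8=8.
Step 3. [r1c6∈{3,7}] row 1 places 7 nowhere but r1c6 ⇒ r1c6=7.
Step 4. [r3c4∈{3}] r3c4 has the single candidate 3 ⇒ r3c4=3.
Step 5. [r7c7∈{4,6}] r7c7 is the only open cell in box 9 admitting 6. So r7c7=6.
Step 6. [r4c7∈{4}] r4c7 has the single candidate 4. So r4c7=4.
Step 7. [r2c3∈{2}] r2c3 has the single candidate 2. So r2c3=2.
Step 8. [r6c4∈{9}] nothing but 9 survives at r6c4 ⇒ r6c4=9.
Step 9. [r4c6∈{6}] only 6 remains possible at r4c6 ⇒ r4c6=6.
Step 10. [r9c6∈{3}] r9c6's peers cover all but 3, so r9c6=3.
Step 11. [r4c8∈{3}] r4c8 has the single candidate 3. So r4c8=3.
Step 12. [r5c2∈{3,7}] in row 5, 7 fits only at r5c2 ⇒ r5c2=7.
Step 13. [r5c1∈{3,6}] across row 5, 3 lands solely at r5c1. So r5c1=3.
Step 14. [r9c4∈{5}] nothing but 5 survives at r9c4, so r9c4=5.
Step 15. [r6c1∈{6}] r6c1 is down to just 6. So r6c1=6.
Step 16. [r8c3∈{7}] nothing but 7 survives at r8c3, so r8c3=7.
Step 17. [r2c5∈{5}] r2c5's peers cover all but 5 ⇒ r2c5=5.
Step 18. [r3c5∈{1}] only 1 remains possible at r3c5 ⇒ r3c5=1.
Step 19. [r2c8∈{4}] r2c8's peers cover all but 4. So r2c8=4.
Step 20. [r6c9∈{8}] r6c9's peers cover all but 8, so r6c9=8.
Step 21. [r1c3∈{3}] r1c3 is down to just 3, so r1c3=3.
Step 22. [r9c3∈{1}] r9c3 has the single candidate 1 ⇒ r9c3=1.
Step 23. [r5c8∈{6}] nothing but 6 survives at r5c8. So r5c8=6.
Step 24. [r5c5∈{4}] r5c5 has the single candidate 4, so r5c5=4.
Step 25. [r7c6∈{8}] r7c6's peers cover all but 8 ⇒ r7c6=8.
Step 26. [r2c6∈{9}] r2c6's peers cover all but 9. So r2c6=9.
Step 27. [r7c9∈{4}] r7c9's peers cover all but 4. So r7c9=4.
Step 28. [r9c1∈{2}] r9c1 is down to just 2, so r9c1=2.
Step 29. [r8c8∈{5}] nothing but 5 survives at r8c8 ⇒ r8c8=5.
Step 30. [r7c4∈{7}] only 7 remains possible at r7c4, so r7c4=7.
Step 31. [r4c9∈{9}] nothing but 9 survives at r4c9. So r4c9=9.
Step 32. [r7c2∈{3}] r7c2 has the single candidate 3, so r7c2=3.
Step 33. [r7c1∈{9}] only 9 remains possible at r7c1. So r7c1=9.
Step 34. [r3c7∈{7}] only 7 remains possible at r3c7, so r3c7=7.
Step 35. [r3c3∈{6}] r3c3 has the single candidate 6, so r3c3=6.
Step 36. [r9c5∈{6}] r9c5's peers cover all but 6 ⇒ r9c5=6.
Step 37. [r4c2∈{5}] only 5 remains possible at r4c2, so r4c2=5.
Step 38. [r5c7∈{2}] r5c7 has the single candidate 2. So r5c7=2.
Step 39. [r3c6∈{2}] nothing but 2 survives at r3c6 ⇒ r3c6=2.

Answer: 5 9 3 4 8 7 1 2 6 / 7 1 2 6 5 9 8 4 3 / 4 8 6 3 1 2 7 9 5 / 1 5 8 2 7 6 4 3 9 / 3 7 9 8 4 5 2 6 1 / 6 2 4 9 3 1 5 7 8 / 9 3 5 7 2 8 6 1 4 / 8 6 7 1 9 4 3 5 2 / 2 4 1 5 6 3 9 8 7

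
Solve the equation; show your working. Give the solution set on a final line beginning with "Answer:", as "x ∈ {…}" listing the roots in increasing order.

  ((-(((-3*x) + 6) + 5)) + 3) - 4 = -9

Step 1. [((-(((-3*x) + 6) + 5)) + 3) - 4 = -9] the outer -4 inverts by adding 4. So sub: (-(((-3*x) + 6) + 5)) + 3 = -5.
Step 2. [(-(((-3*x) + 6) + 5)) + 3 = -5] peel the +3: subtract 3 from each side. So sub: -(((-3*x) + 6) + 5) = -8.
Step 3. [-(((-3*x) + 6) + 5) = -8] LHS negated; negate both sides ⇒ neg: ((-3*x) + 6) + 5 = 8.
Step 4. [((-3*x) + 6) + 5 = 8] the outer +5 inverts by subtracting 5 ⇒ sub: (-3*x) + 6 = 3.
Step 5. [(-3*x) + 6 = 3] -3 divides every term; factor it out ⇒ factor: x - 2 = -1.
Step 6. [x - 2 = -1] the outer -2 inverts by adding 2 ⇒ sub: x = 1.

Answer: x ∈ {1}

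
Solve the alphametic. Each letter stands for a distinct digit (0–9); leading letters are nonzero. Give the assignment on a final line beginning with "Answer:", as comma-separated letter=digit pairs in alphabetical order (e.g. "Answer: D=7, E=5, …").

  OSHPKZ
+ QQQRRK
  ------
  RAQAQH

Step 1. [col 1: Z + K ≡ H (mod 10)] several values work for K in column 1 (Z + K ≡ H (mod 10), carry-in 0); try K=3, so K=3.
Step 2. [col 1: Z + K ≡ H (mod 10)] no forcing yet in column 1 (carry-in 0); Z=6 is free and consistent — try it. So Z=6.
Step 3. [col 1: Z + K ≡ H (mod 10)] in column 1 we have Z+K≡H with carry-in 0; given Z=6, K=3 and digits 3,6 already taken and all letters distinct, that pins H to 9, so H=9.
Step 4. [col 2: K + R ≡ Q (mod 10)] column 2 (K + R ≡ Q (mod 10), carry-in 0) doesn't pin R yet; pick R=8 and continue, so R=8.
Step 5. [col 2: K + R ≡ Q (mod 10)] column 2: given K=3, R=8, carry-in 0, and digits 3,6,8,9 already taken and all letters distinct, K+R≡Q (mod 10) forces Q=1. So Q=1.
Step 6. [col 3: P + R ≡ A (mod 10)] in column 3 we have P+R≡A with carry-in 1; given R=8 and digits 1,3,6,8,9 already taken and all letters distinct, that pins A to 4 ⇒ A=4.
Step 7. [col 3: P + R ≡ A (mod 10)] column 3: given R=8, A=4, carry-in 1, and digits 1,3,4,6,8,9 already taken and all letters distinct, P+R≡A (mod 10) forces P=5. So P=5.
Step 8. [col 5: S + Q ≡ A (mod 10)] column 5 reads S+Q+carry(1)=A with Q=1, A=4; with digits 1,3,4,5,6,8,9 already taken and all letters distinct, the only value for S is 2 ⇒ S=2.
Step 9. [col 6: O + Q ≡ R (mod 10)] from column 6 (Q=1, R=8, carry-in 0, digits 1,2,3,4,5,6,8,9 already taken and all letters distinct): O must equal 7, so O=7.

Answer: A=4, H=9, K=3, O=7, P=5, Q=1, R=8, S=2, Z=6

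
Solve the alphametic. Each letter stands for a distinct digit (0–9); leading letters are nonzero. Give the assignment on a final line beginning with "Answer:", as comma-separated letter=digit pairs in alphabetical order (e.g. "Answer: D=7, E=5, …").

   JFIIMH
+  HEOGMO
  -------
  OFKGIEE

Step 1. [col 1: H + O ≡ E (mod 10)] O=1 is one option consistent with column 1 (H + O ≡ E (mod 10), carry-in 0) — take it, so O=1.
Step 2. [col 1: H + O ≡ E (mod 10)] several values work for H in column 1 (H + O ≡ E (mod 10), carry-in 0); try H=7 ⇒ H=7.
Step 3. [col 1: H + O ≡ E (mod 10)] in column 1 we have H+O≡E with carry-in 0; given H=7, O=1 and digits 1,7 already taken and all letters distinct, that pins E to 8, so E=8.
Step 4. [col 2: M + M ≡ E (mod 10)] no forcing yet in column 2 (carry-in 0); M=4 is free and consistent — try it, so M=4.
Step 5. [col 3: I + G ≡ I (mod 10)] column 3 reads I+G+carry(0)=I with nothing yet; with digits 1,4,7,8 already taken and all letters distinct, the only value for G is 0, so G=0.
Step 6. [col 3: I + G ≡ I (mod 10)] I=9 is one option consistent with column 3 (I + G ≡ I (mod 10), carry-in 0) — take it, so I=9.
Step 7. [col 5: F + E ≡ K (mod 10)] K=2 is one option consistent with column 5 (F + E ≡ K (mod 10), carry-in 1) — take it. So K=2.
Step 8. [col 5: F + E ≡ K (mod 10)] column 5: given E=8, K=2, carry-in 1, and digits 0,1,2,4,7,8,9 already taken and all letters distinct, F+E≡K (mod 10) forces F=3, so F=3.
Step 9. [col 6: J + H ≡ F (mod 10)] column 6 reads J+H+carry(1)=F with H=7, F=3; with digits 0,1,2,3,4,7,8,9 already taken and all letters distinct, the only value for J is 5 ⇒ J=5.

Answer: E=8, F=3, G=0, H=7, I=9, J=5, K=2, M=4, O=1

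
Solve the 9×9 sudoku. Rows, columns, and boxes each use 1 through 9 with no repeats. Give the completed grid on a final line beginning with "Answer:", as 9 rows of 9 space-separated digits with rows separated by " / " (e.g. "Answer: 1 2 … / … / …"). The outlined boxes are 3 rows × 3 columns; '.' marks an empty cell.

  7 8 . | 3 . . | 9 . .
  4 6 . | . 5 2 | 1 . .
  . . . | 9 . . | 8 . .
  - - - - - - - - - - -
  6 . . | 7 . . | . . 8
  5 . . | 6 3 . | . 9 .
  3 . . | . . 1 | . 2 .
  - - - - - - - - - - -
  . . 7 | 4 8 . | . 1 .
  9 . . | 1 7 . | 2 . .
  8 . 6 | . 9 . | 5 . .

Step 1. [r6c5∈{4}] only 4 remains possible at r6c5, so r6c5=4.
Step 2. [r9c2∈{1,2,3,4}] row 9 places 1 nowhere but r9c2, so r9c2=1.
Step 3. [r4c3∈{1,2,4,9}] row 4 places 1 nowhere but r4c3 ⇒ r4c3=1.
Step 4. [r3c6∈{4,6,7}] across col 6, 7 lands solely at r3c6, so r3c6=7.
Step 5. [r9c6∈{3}] r9c6's peers cover all but 3, so r9c6=3.
Step 6. [r6c4∈{5,8}] col 4 places 5 nowhere but r6c4. So r6c4=5.
Step 7. [r4c8∈{3,4,5}] row 4 places 5 nowhere but r4c8, so r4c8=5.
Step 8. [r8c8∈{3,4,6,8}] in row 8, 8 fits only at r8c8 ⇒ r8c8=8.
Step 9. [r1c6∈{4,6}] 4 has one home in col 6: r1c6, so r1c6=4.
Step 10. [r1c8∈{6}] r1c8 has the single candidate 6. So r1c8=6.
Step 11. [r5c9∈{1,4,7}] r5c9 is the only open cell in row 5 admitting 1 ⇒ r5c9=1.
Step 12. [r2c3∈{3,9}] in row 2, 9 fits only at r2c3. So r2c3=9.
Step 13. [r3c1∈{1,2}] col 1 places 1 nowhere but r3c1 ⇒ r3c1=1.
Step 14. [r6c2∈{7,9}] in row 6, 9 fits only at r6c2, so r6c2=9.
Step 15. [r5c2∈{2,4,7}] col 2 places 7 nowhere but r5c2, so r5c2=7.
Step 16. [r5c3∈{2,4,8}] across row 5, 2 lands solely at r5c3. So r5c3=2.
Step 17. [r8c3∈{3,4,5}] col 3 places 4 nowhere but r8c3, so r8c3=4.
Step 18. [r3c3∈{3,5}] in col 3, 3 fits only at r3c3, so r3c3=3.
Step 19. [r3c2∈{2,5}] 2 has one home in box 1: r3c2 ⇒ r3c2=2.
Step 20. [r3c8∈{4}] r3c8 has the single candidate 4 ⇒ r3c8=4.
Step 21. [r9c8∈{7}] only 7 remains possible at r9c8 ⇒ r9c8=7.
Step 22. [r2c9∈{3,7}] across row 2, 7 lands solely at r2c9, so r2c9=7.
Step 23. [r6c9∈{6}] r6c9 has the single candidate 6, so r6c9=6.
Step 24. [r8c9∈{3}] only 3 remains possible at r8c9, so r8c9=3.
Step 25. [r8c6∈{5,6}] across row 8, 6 lands solely at r8c6, so r8c6=6.
Step 26. [r7c6∈{5}] nothing but 5 survives at r7c6 ⇒ r7c6=5.
Step 27. [r4c2∈{4}] nothing but 4 survives at r4c2. So r4c2=4.
Step 28. [r1c9∈{2,5}] r1c9 is the only open cell in row 1 admitting 2. So r1c9=2.
Step 29. [r1c5∈{1}] r1c5 has the single candidate 1, so r1c5=1.
Step 30. [r5c7∈{4}] r5c7 has the single candidate 4. So r5c7=4.
Step 31. [r8c2∈{5}] r8c2 has the single candidate 5 ⇒ r8c2=5.
Step 32. [r9c4∈{2}] only 2 remains possible at r9c4 ⇒ r9c4=2.
Step 33. [r7c2∈{3}] nothing but 3 survives at r7c2, so r7c2=3.
Step 34. [r6c3∈{8}] r6c3's peers cover all but 8, so r6c3=8.
Step 35. [r4c5∈{2}] only 2 remains possible at r4c5, so r4c5=2.
Step 36. [r7c1∈{2}] only 2 remains possible at r7c1. So r7c1=2.
Step 37. [r7c7∈{6}] r7c7 is down to just 6 ⇒ r7c7=6.
Step 38. [r1c3∈{5}] r1c3 is down to just 5, so r1c3=5.
Step 39. [r6c7∈{7}] only 7 remains possible at r6c7. So r6c7=7.
Step 40. [r4c7∈{3}] r4c7 has the single candidate 3 ⇒ r4c7=3.
Step 41. [r9c9∈{4}] nothing but 4 survives at r9c9, so r9c9=4.
Step 42. [r4c6∈{9}] only 9 remains possible at r4c6, so r4c6=9.
Step 43. [r7c9∈{9}] nothing but 9 survives at r7c9. So r7c9=9.
Step 44. [r2c8∈{3}] r2c8 is down to just 3 ⇒ r2c8=3.
Step 45. [r2c4∈{8}] nothing but 8 survives at r2c4 ⇒ r2c4=8.
Step 46. [r3c5∈{6}] nothing but 6 survives at r3c5, so r3c5=6.
Step 47. [r5c6∈{8}] r5c6's peers cover all but 8. So r5c6=8.
Step 48. [r3c9∈{5}] only 5 remains possible at r3c9 ⇒ r3c9=5.

Answer: 7 8 5 3 1 4 9 6 2 / 4 6 9 8 5 2 1 3 7 / 1 2 3 9 6 7 8 4 5 / 6 4 1 7 2 9 3 5 8 / 5 7 2 6 3 8 4 9 1 / 3 9 8 5 4 1 7 2 6 / 2 3 7 4 8 5 6 1 9 / 9 5 4 1 7 6 2 8 3 / 8 1 6 2 9 3 5 7 4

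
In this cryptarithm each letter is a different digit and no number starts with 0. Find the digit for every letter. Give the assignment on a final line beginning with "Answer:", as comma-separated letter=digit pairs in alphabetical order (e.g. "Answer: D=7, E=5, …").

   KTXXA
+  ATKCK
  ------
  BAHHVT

Step 1. [col 1: A + K ≡ T (mod 10)] several values work for T in column 1 (A + K ≡ T (mod 10), carry-in 0); try T=6 ⇒ T=6.
Step 2. [B] B is the leading digit of a 6-digit sum of two 5-digit numbers; the final carry is exactly 1, so B=1.
Step 3. [col 1: A + K ≡ T (mod 10)] no forcing yet in column 1 (carry-in 0); K=9 is free and consistent — try it. So K=9.
Step 4. [col 1: A + K ≡ T (mod 10)] column 1: given K=9, T=6, carry-in 0, and digits 1,6,9 already taken and all letters distinct, A+K≡T (mod 10) forces A=7. So A=7.
Step 5. [col 2: X + C ≡ V (mod 10)] C=0 is one option consistent with column 2 (X + C ≡ V (mod 10), carry-in 1) — take it ⇒ C=0.
Step 6. [col 2: X + C ≡ V (mod 10)] several values work for X in column 2 (X + C ≡ V (mod 10), carry-in 1); try X=4. So X=4.
Step 7. [col 2: X + C ≡ V (mod 10)] in column 2 we have X+C≡V with carry-in 1; given X=4, C=0 and digits 0,1,4,6,7,9 already taken and all letters distinct, that pins V to 5. So V=5.
Step 8. [col 3: X + K ≡ H (mod 10)] from column 3 (X=4, K=9, carry-in 0, digits 0,1,4,5,6,7,9 already taken and all letters distinct): H must equal 3, so H=3.

Answer: A=7, B=1, C=0, H=3, K=9, T=6, V=5, X=4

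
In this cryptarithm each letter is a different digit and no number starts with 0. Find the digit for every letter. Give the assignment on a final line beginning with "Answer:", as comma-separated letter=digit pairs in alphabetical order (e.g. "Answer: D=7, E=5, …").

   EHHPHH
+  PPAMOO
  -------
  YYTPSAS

Step 1. [col 1: H + O ≡ S (mod 10)] several values work for S in column 1 (H + O ≡ S (mod 10), carry-in 0); try S=4 ⇒ S=4.
Step 2. [col 1: H + O ≡ S (mod 10)] no forcing yet in column 1 (carry-in 0); H=8 is free and consistent — try it, so H=8.
Step 3. [Y] the sum has 7 digits but both addends have 6; that extra leading digit Y is the final carry, namely 1. So Y=1.
Step 4. [col 1: H + O ≡ S (mod 10)] in column 1 we have H+O≡S with carry-in 0; given H=8, S=4 and digits 1,4,8 already taken and all letters distinct, that pins O to 6. So O=6.
Step 5. [col 2: H + O ≡ A (mod 10)] in column 2 we have H+O≡A with carry-in 1; given H=8, O=6 and digits 1,4,6,8 already taken and all letters distinct, that pins A to 5 ⇒ A=5.
Step 6. [col 3: P + M ≡ S (mod 10)] no forcing yet in column 3 (carry-in 1); M=0 is free and consistent — try it. So M=0.
Step 7. [col 3: P + M ≡ S (mod 10)] column 3 reads P+M+carry(1)=S with M=0, S=4; with digits 0,1,4,5,6,8 already taken and all letters distinct, the only value for P is 3. So P=3.
Step 8. [col 5: H + P ≡ T (mod 10)] column 5 reads H+P+carry(1)=T with H=8, P=3; with digits 0,1,3,4,5,6,8 already taken and all letters distinct, the only value for T is 2, so T=2.
Step 9. [col 6: E + P ≡ Y (mod 10)] from column 6 (P=3, Y=1, carry-in 1, digits 0,1,2,3,4,5,6,8 already taken and all letters distinct): E must equal 7, so E=7.

Answer: A=5, E=7, H=8, M=0, O=6, P=3, S=4, T=2, Y=1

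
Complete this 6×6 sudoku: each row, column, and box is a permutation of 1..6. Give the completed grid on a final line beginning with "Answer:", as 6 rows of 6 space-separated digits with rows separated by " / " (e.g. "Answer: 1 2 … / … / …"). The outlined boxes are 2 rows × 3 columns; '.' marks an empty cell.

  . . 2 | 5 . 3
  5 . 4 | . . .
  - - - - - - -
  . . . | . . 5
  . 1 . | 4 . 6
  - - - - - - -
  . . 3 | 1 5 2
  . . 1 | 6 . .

Step 1. [r3c4∈{2,3}] r3c4 is the only open cell in col 4 admitting 3 ⇒ r3c4=3.
Step 2. [r1c2∈{6}] nothing but 6 survives at r1c2 ⇒ r1c2=6.
Step 3. [r5c2∈{4}] r5c2's peers cover all but 4. So r5c2=4.
Step 4. [r3c2∈{2}] r3c2's peers cover all but 2. So r3c2=2.
Step 5. [r2c5∈{1,2,6}] r2c5 is the only open cell in row 2 admitting 6, so r2c5=6.
Step 6. [r1c5∈{1,4}] r1c5 is the only open cell in row 1 admitting 4 ⇒ r1c5=4.
Step 7. [r5c1∈{6}] r5c1 has the single candidate 6 ⇒ r5c1=6.
Step 8. [r3c1∈{4}] r3c1 has the single candidate 4 ⇒ r3c1=4.
Step 9. [r4c5∈{2}] r4c5's peers cover all but 2. So r4c5=2.
Step 10. [r2c4∈{2}] r2c4 is down to just 2. So r2c4=2.
Step 11. [r4c3∈{5}] r4c3's peers cover all but 5, so r4c3=5.
Step 12. [r1c1∈{1}] r1c1's peers cover all but 1. So r1c1=1.
Step 13. [r3c5∈{1}] r3c5's peers cover all but 1 ⇒ r3c5=1.
Step 14. [r6c1∈{2}] r6c1 is down to just 2, so r6c1=2.
Step 15. [r6c2∈{5}] nothing but 5 survives at r6c2, so r6c2=5.
Step 16. [r2c2∈{3}] r2c2's peers cover all but 3 ⇒ r2c2=3.
Step 17. [r2c6∈{1}] r2c6 has the single candidate 1. So r2c6=1.
Step 18. [r4c1∈{3}] r4c1 is down to just 3. So r4c1=3.
Step 19. [r6c5∈{3}] r6c5 is down to just 3 ⇒ r6c5=3.
Step 20. [r3c3∈{6}] only 6 remains possible at r3c3. So r3c3=6.
Step 21. [r6c6∈{4}] nothing but 4 survives at r6c6 ⇒ r6c6=4.

Answer: 1 6 2 5 4 3 / 5 3 4 2 6 1 / 4 2 6 3 1 5 / 3 1 5 4 2 6 / 6 4 3 1 5 2 / 2 5 1 6 3 4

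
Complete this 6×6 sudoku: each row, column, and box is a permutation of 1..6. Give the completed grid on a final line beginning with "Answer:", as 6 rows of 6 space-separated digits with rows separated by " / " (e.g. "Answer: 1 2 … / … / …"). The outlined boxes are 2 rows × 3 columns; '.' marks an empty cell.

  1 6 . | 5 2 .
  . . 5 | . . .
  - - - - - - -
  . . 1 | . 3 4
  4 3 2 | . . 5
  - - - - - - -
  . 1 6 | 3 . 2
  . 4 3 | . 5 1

Step 1. [r2c6∈{3,6}] r2c6 is the only open cell in col 6 admitting 6. So r2c6=6.
Step 2. [r4c5∈{1,6}] in col 5, 6 fits only at r4c5, so r4c5=6.
Step 3. [r2c5∈{1,4}] col 5 places 1 nowhere but r2c5, so r2c5=1.
Step 4. [r3c1∈{5,6}] in row 3, 6 fits only at r3c1. So r3c1=6.
Step 5. [r2c1∈{2,3}] r2c1 is the only open cell in row 2 admitting 3 ⇒ r2c1=3.
Step 6. [r3c4∈{2}] r3c4 is down to just 2, so r3c4=2.
Step 7. [r2c2∈{2}] nothing but 2 survives at r2c2. So r2c2=2.
Step 8. [r1c6∈{3}] r1c6 is down to just 3 ⇒ r1c6=3.
Step 9. [r5c5∈{4}] r5c5 has the single candidate 4, so r5c5=4.
Step 10. [r2c4∈{4}] r2c4 has the single candidate 4, so r2c4=4.
Step 11. [r6c4∈{6}] nothing but 6 survives at r6c4 ⇒ r6c4=6.
Step 12. [r1c3∈{4}] r1c3 has the single candidate 4, so r1c3=4.
Step 13. [r5c1∈{5}] nothing but 5 survives at r5c1, so r5c1=5.
Step 14. [r6c1∈{2}] r6c1 is down to just 2, so r6c1=2.
Step 15. [r4c4∈{1}] r4c4 is down to just 1. So r4c4=1.
Step 16. [r3c2∈{5}] r3c2's peers cover all but 5 ⇒ r3c2=5.

Answer: 1 6 4 5 2 3 / 3 2 5 4 1 6 / 6 5 1 2 3 4 / 4 3 2 1 6 5 / 5 1 6 3 4 2 / 2 4 3 6 5 1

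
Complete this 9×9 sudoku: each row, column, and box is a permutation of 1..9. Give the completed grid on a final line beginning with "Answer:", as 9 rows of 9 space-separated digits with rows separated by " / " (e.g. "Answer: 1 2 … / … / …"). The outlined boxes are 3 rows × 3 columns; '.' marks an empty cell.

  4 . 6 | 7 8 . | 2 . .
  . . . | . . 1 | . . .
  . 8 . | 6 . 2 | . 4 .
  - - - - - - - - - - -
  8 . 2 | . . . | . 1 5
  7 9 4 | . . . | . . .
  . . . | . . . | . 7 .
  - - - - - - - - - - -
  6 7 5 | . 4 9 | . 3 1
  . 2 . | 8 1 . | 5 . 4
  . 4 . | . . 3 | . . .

Step 1. [r1c6∈{5}] r1c6 has the single candidate 5, so r1c6=5.
Step 2. [r1c8∈{9}] r1c8's peers cover all but 9, so r1c8=9.
Step 3. [r1c9∈{3}] nothing but 3 survives at r1c9. So r1c9=3.
Step 4. [r7c7∈{8}] r7c7 is down to just 8. So r7c7=8.
Step 5. [r3c1∈{1,3,5,9}] 5 has one home in row 3: r3c1 ⇒ r3c1=5.
Step 6. [r2c2∈{3}] nothing but 3 survives at r2c2 ⇒ r2c2=3.
Step 7. [r8c8∈{6}] r8c8 is down to just 6 ⇒ r8c8=6.
Step 8. [r9c5∈{2,5,6,7}] r9c5 is the only open cell in row 9 admitting 6, so r9c5=6.
Step 9. [r2c5∈{9}] r2c5 is down to just 9 ⇒ r2c5=9.
Step 10. [r3c9∈{7}] r3c9's peers cover all but 7, so r3c9=7.
Step 11. [r2c7∈{6}] r2c7's peers cover all but 6 ⇒ r2c7=6.
Step 12. [r6c2∈{1,5,6}] r6c2 is the only open cell in col 2 admitting 5. So r6c2=5.
Step 13. [r5c7∈{3}] nothing but 3 survives at r5c7 ⇒ r5c7=3.
Step 14. [r7c4∈{2}] nothing but 2 survives at r7c4 ⇒ r7c4=2.
Step 15. [r2c9∈{8}] r2c9 has the single candidate 8. So r2c9=8.
Step 16. [r6c6∈{4,6,8}] in row 6, 8 fits only at r6c6, so r6c6=8.
Step 17. [r4c6∈{4,6,7}] 4 has one home in col 6: r4c6. So r4c6=4.
Step 18. [r4c7∈{9}] r4c7 is down to just 9, so r4c7=9.
Step 19. [r9c9∈{2,9}] in col 9, 9 fits only at r9c9, so r9c9=9.
Step 20. [r4c4∈{3}] r4c4's peers cover all but 3. So r4c4=3.
Step 21. [r3c3∈{1,9}] r3c3 is the only open cell in row 3 admitting 9. So r3c3=9.
Step 22. [r6c9∈{2,6}] across row 6, 6 lands solely at r6c9 ⇒ r6c9=6.
Step 23. [r5c4∈{1,5}] row 5 places 1 nowhere but r5c4. So r5c4=1.
Step 24. [r9c1∈{1}] r9c1 is down to just 1 ⇒ r9c1=1.
Step 25. [r8c3∈{3}] nothing but 3 survives at r8c3 ⇒ r8c3=3.
Step 26. [r5c9∈{2}] r5c9 is down to just 2. So r5c9=2.
Step 27. [r2c8∈{5}] only 5 remains possible at r2c8, so r2c8=5.
Step 28. [r5c5∈{5}] nothing but 5 survives at r5c5 ⇒ r5c5=5.
Step 29. [r2c1∈{2}] only 2 remains possible at r2c1 ⇒ r2c1=2.
Step 30. [r8c1∈{9}] only 9 remains possible at r8c1. So r8c1=9.
Step 31. [r2c3∈{7}] only 7 remains possible at r2c3. So r2c3=7.
Step 32. [r4c5∈{7}] nothing but 7 survives at r4c5. So r4c5=7.
Step 33. [r6c7∈{4}] r6c7 is down to just 4. So r6c7=4.
Step 34. [r9c8∈{2}] only 2 remains possible at r9c8. So r9c8=2.
Step 35. [r1c2∈{1}] only 1 remains possible at r1c2. So r1c2=1.
Step 36. [r4c2∈{6}] r4c2 is down to just 6 ⇒ r4c2=6.
Step 37. [r9c7∈{7}] r9c7 has the single candidate 7, so r9c7=7.
Step 38. [r5c6∈{6}] r5c6 is down to just 6, so r5c6=6.
Step 39. [r6c4∈{9}] r6c4 is down to just 9 ⇒ r6c4=9.
Step 40. [r6c3∈{1}] only 1 remains possible at r6c3, so r6c3=1.
Step 41. [r3c5∈{3}] r3c5 is down to just 3. So r3c5=3.
Step 42. [r2c4∈{4}] only 4 remains possible at r2c4 ⇒ r2c4=4.
Step 43. [r5c8∈{8}] only 8 remains possible at r5c8, so r5c8=8.
Step 44. [r9c4∈{5}] nothing but 5 survives at r9c4 ⇒ r9c4=5.
Step 45. [r8c6∈{7}] only 7 remains possible at r8c6 ⇒ r8c6=7.
Step 46. [r3c7∈{1}] r3c7 has the single candidate 1. So r3c7=1.
Step 47. [r6c1∈{3}] nothing but 3 survives at r6c1. So r6c1=3.
Step 48. [r9c3∈{8}] only 8 remains possible at r9c3. So r9c3=8.
Step 49. [r6c5∈{2}] r6c5's peers cover all but 2. So r6c5=2.

Answer: 4 1 6 7 8 5 2 9 3 / 2 3 7 4 9 1 6 5 8 / 5 8 9 6 3 2 1 4 7 / 8 6 2 3 7 4 9 1 5 / 7 9 4 1 5 6 3 8 2 / 3 5 1 9 2 8 4 7 6 / 6 7 5 2 4 9 8 3 1 / 9 2 3 8 1 7 5 6 4 / 1 4 8 5 6 3 7 2 9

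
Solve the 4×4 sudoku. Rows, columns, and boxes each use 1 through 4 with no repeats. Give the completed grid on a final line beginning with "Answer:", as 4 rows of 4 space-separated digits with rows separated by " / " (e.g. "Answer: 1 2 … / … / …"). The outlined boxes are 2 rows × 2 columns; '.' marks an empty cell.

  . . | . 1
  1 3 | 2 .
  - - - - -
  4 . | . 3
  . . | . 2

Step 1. [r3c2∈{1,2}] across row 3, 2 lands solely at r3c2. So r3c2=2.
Step 2. [r4c3∈{1,4}] across row 4, 4 lands solely at r4c3. So r4c3=4.
Step 3. [r1c3∈{3}] r1c3 has the single candidate 3, so r1c3=3.
Step 4. [r4c2∈{1}] r4c2's peers cover all but 1. So r4c2=1.
Step 5. [r4c1∈{3}] only 3 remains possible at r4c1. So r4c1=3.
Step 6. [r1c2∈{4}] only 4 remains possible at r1c2, so r1c2=4.
Step 7. [r1c1∈{2}] r1c1 is down to just 2 ⇒ r1c1=2.
Step 8. [r2c4∈{4}] r2c4's peers cover all but 4 ⇒ r2c4=4.
Step 9. [r3c3∈{1}] r3c3 has the single candidate 1, so r3c3=1.

Answer: 2 4 3 1 / 1 3 2 4 / 4 2 1 3 / 3 1 4 2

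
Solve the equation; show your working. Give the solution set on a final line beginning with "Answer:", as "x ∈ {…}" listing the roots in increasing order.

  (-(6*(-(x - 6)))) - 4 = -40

Step 1. [(-(6*(-(x - 6)))) - 4 = -40] the outer -4 inverts by adding 4 ⇒ sub: -(6*(-(x - 6))) = -36.
Step 2. [-(6*(-(x - 6))) = -36] flip signs both sides ⇒ neg: 6*(-(x - 6)) = 36.
Step 3. [6*(-(x - 6)) = 36] 6 out front; divide by 6, so div: -(x - 6) = 6.
Step 4. [-(x - 6) = 6] LHS negated; negate both sides ⇒ neg: x - 6 = -6.
Step 5. [x - 6 = -6] peel the -6: add 6 from each side ⇒ sub: x = 0.

Answer: x ∈ {0}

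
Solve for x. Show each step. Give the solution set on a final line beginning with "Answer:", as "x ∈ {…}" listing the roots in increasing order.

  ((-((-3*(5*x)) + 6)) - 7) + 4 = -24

Step 1. [((-((-3*(5*x)) + 6)) - 7) + 4 = -24] the outer +4 inverts by subtracting 4 ⇒ sub: (-((-3*(5*x)) + 6)) - 7 = -28.
Step 2. [(-((-3*(5*x)) + 6)) - 7 = -28] add 7: x sits inside (… - 7). So sub: -((-3*(5*x)) + 6) = -21.
Step 3. [-((-3*(5*x)) + 6) = -21] flip signs both sides, so neg: (-3*(5*x)) + 6 = 21.
Step 4. [(-3*(5*x)) + 6 = 21] 6 comes off first (subtract 6) ⇒ sub: -3*(5*x) = 15.
Step 5. [-3*(5*x) = 15] -3 out front; divide by -3 ⇒ div: 5*x = -5.
Step 6. [5*x = -5] 5 out front; divide by 5. So div: x = -1.

Answer: x ∈ {-1}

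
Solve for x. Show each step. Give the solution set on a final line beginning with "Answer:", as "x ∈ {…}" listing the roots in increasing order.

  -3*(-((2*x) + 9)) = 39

Step 1. [-3*(-((2*x) + 9)) = 39] -3 out front; divide by -3 ⇒ div: -((2*x) + 9) = -13.
Step 2. [-((2*x) + 9) = -13] flip signs both sides. So neg: (2*x) + 9 = 13.
Step 3. [(2*x) + 9 = 13] subtract 9: x sits inside (… + 9), so sub: 2*x = 4.
Step 4. [2*x = 4] 2·(inner) — divide through by 2. So div: x = 2.

Answer: x ∈ {2}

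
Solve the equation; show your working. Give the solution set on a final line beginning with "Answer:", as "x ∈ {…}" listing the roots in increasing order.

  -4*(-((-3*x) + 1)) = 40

Step 1. [-4*(-((-3*x) + 1)) = 40] divide by the outer -4 ⇒ div: -((-3*x) + 1) = -10.
Step 2. [-((-3*x) + 1) = -10] flip signs both sides, so neg: (-3*x) + 1 = 10.
Step 3. [(-3*x) + 1 = 10] 1 comes off first (subtract 1) ⇒ sub: -3*x = 9.
Step 4. [-3*x = 9] LHS = -3·(…); ÷-3 both sides ⇒ div: x = -3.

Answer: x ∈ {-3}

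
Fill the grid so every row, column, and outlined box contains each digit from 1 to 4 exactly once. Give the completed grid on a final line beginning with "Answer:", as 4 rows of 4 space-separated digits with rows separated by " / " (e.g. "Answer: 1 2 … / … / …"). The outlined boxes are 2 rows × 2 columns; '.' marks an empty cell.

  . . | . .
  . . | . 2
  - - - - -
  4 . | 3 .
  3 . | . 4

Step 1. [r2c1∈{1}] r2c1 has the single candidate 1 ⇒ r2c1=1.
Step 2. [r3c2∈{1,2}] 2 has one home in row 3: r3c2 ⇒ r3c2=2.
Step 3. [r2c2∈{3,4}] r2c2 is the only open cell in row 2 admitting 3. So r2c2=3.
Step 4. [r3c4∈{1}] r3c4's peers cover all but 1 ⇒ r3c4=1.
Step 5. [r1c2∈{4}] only 4 remains possible at r1c2 ⇒ r1c2=4.
Step 6. [r1c3∈{1}] r1c3's peers cover all but 1, so r1c3=1.
Step 7. [r4c2∈{1}] r4c2's peers cover all but 1. So r4c2=1.
Step 8. [r1c1∈{2}] r1c1's peers cover all but 2 ⇒ r1c1=2.
Step 9. [r4c3∈{2}] nothing but 2 survives at r4c3. So r4c3=2.
Step 10. [r2c3∈{4}] r2c3 is down to just 4, so r2c3=4.
Step 11. [r1c4∈{3}] r1c4's peers cover all but 3 ⇒ r1c4=3.

Answer: 2 4 1 3 / 1 3 4 2 / 4 2 3 1 / 3 1 2 4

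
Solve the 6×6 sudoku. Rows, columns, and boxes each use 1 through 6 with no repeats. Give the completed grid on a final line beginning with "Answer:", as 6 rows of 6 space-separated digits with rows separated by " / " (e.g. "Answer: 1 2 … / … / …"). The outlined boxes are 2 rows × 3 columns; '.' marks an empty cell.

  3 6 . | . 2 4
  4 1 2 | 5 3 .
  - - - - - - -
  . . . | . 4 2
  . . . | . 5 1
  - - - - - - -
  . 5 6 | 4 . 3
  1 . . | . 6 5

Step 1. [r3c2∈{3}] r3c2's peers cover all but 3, so r3c2=3.
Step 2. [r3c1∈{5,6}] in col 1, 5 fits only at r3c1. So r3c1=5.
Step 3. [r4c3∈{4}] r4c3 is down to just 4, so r4c3=4.
Step 4. [r4c2∈{2}] r4c2 has the single candidate 2. So r4c2=2.
Step 5. [r4c4∈{3,6}] across row 4, 3 lands solely at r4c4 ⇒ r4c4=3.
Step 6. [r6c2∈{4}] only 4 remains possible at r6c2, so r6c2=4.
Step 7. [r1c3∈{5}] nothing but 5 survives at r1c3 ⇒ r1c3=5.
Step 8. [r3c4∈{6}] only 6 remains possible at r3c4. So r3c4=6.
Step 9. [r4c1∈{6}] r4c1 is down to just 6. So r4c1=6.
Step 10. [r6c3∈{3}] only 3 remains possible at r6c3, so r6c3=3.
Step 11. [r2c6∈{6}] only 6 remains possible at r2c6. So r2c6=6.
Step 12. [r6c4∈{2}] only 2 remains possible at r6c4. So r6c4=2.
Step 13. [r3c3∈{1}] r3c3 is down to just 1. So r3c3=1.
Step 14. [r5c1∈{2}] r5c1 is down to just 2. So r5c1=2.
Step 15. [r1c4∈{1}] r1c4 has the single candidate 1. So r1c4=1.
Step 16. [r5c5∈{1}] only 1 remains possible at r5c5, so r5c5=1.

Answer: 3 6 5 1 2 4 / 4 1 2 5 3 6 / 5 3 1 6 4 2 / 6 2 4 3 5 1 / 2 5 6 4 1 3 / 1 4 3 2 6 5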